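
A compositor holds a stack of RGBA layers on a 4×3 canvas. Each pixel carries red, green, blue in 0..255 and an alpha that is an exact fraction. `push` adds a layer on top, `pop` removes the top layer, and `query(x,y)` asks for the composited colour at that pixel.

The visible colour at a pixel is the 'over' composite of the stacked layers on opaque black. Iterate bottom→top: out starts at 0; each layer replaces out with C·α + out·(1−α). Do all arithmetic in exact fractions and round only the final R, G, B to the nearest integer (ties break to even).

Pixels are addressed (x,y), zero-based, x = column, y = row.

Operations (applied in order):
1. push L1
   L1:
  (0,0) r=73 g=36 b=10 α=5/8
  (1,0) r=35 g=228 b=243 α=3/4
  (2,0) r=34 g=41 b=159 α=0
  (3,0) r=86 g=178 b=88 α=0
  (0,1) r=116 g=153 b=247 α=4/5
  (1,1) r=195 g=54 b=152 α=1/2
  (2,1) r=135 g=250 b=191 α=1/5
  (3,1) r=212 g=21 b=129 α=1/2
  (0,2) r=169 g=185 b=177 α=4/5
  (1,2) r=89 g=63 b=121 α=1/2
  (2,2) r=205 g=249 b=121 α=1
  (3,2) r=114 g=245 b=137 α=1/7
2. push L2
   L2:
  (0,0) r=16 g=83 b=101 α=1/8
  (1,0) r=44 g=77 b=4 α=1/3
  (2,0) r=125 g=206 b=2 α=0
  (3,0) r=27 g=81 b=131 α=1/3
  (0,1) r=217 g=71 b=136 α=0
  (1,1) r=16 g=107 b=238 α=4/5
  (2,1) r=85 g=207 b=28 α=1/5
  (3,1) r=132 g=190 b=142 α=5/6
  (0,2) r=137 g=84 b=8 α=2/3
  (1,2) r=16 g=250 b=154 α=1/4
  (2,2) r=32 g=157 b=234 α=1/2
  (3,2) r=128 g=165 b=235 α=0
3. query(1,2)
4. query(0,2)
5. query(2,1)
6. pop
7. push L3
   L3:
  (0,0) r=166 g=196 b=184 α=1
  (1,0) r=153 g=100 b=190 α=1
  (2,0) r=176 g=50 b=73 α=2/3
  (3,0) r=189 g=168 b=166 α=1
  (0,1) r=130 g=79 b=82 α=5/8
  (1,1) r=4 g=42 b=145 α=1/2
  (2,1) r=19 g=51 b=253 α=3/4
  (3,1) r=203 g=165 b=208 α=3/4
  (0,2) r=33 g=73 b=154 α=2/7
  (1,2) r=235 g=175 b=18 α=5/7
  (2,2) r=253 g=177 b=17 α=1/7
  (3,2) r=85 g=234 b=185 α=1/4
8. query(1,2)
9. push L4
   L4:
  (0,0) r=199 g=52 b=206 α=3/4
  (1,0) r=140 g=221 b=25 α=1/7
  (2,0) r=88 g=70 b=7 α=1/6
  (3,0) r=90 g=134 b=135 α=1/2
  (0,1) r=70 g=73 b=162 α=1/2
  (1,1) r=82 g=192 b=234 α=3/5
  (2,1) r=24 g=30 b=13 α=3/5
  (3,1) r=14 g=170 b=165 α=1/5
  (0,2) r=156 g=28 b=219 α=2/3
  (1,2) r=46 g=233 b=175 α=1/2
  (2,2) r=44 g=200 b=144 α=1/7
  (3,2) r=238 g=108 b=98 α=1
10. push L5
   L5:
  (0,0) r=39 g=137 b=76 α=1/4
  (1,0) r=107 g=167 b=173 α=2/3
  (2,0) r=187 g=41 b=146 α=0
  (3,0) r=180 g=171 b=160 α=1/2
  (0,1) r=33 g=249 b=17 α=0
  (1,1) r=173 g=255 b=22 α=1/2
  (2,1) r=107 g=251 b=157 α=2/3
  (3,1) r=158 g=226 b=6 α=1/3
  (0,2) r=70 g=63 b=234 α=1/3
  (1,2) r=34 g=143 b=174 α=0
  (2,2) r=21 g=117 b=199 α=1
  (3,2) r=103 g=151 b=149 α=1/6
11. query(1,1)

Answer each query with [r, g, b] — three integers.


query (1,2) [L1,L2] — begin 0,0,0
+L1 (α=1/2) → [89/2, 63/2, 121/2]
+L2 (α=1/4) → [299/8, 689/8, 671/8]
rounded: [37, 86, 84]

query (0,2) [L1,L2] — begin 0,0,0
after L1 α=4/5: [676/5, 148, 708/5]
after L2 α=2/3: [682/5, 316/3, 788/15]
rounded: [136, 105, 53]

query (2,1) [L1,L2] — begin 0,0,0
after L1 α=1/5: [27, 50, 191/5]
after L2 α=1/5: [193/5, 407/5, 904/25]
rounded: [39, 81, 36]

at x=1,y=2 over L1,L3:
L1 α=1/2: [89/2, 63/2, 121/2]
L3 α=5/7: [1264/7, 134, 211/7]
→ [181, 134, 30]

(1,1) stack=L1,L3,L4,L5; from [0,0,0]:
+L1 (α=1/2) → [195/2, 27, 76]
+L3 (α=1/2) → [203/4, 69/2, 221/2]
+L4 (α=3/5) → [139/2, 129, 923/5]
+L5 (α=1/2) → [485/4, 192, 1033/10]
→ [121, 192, 103]


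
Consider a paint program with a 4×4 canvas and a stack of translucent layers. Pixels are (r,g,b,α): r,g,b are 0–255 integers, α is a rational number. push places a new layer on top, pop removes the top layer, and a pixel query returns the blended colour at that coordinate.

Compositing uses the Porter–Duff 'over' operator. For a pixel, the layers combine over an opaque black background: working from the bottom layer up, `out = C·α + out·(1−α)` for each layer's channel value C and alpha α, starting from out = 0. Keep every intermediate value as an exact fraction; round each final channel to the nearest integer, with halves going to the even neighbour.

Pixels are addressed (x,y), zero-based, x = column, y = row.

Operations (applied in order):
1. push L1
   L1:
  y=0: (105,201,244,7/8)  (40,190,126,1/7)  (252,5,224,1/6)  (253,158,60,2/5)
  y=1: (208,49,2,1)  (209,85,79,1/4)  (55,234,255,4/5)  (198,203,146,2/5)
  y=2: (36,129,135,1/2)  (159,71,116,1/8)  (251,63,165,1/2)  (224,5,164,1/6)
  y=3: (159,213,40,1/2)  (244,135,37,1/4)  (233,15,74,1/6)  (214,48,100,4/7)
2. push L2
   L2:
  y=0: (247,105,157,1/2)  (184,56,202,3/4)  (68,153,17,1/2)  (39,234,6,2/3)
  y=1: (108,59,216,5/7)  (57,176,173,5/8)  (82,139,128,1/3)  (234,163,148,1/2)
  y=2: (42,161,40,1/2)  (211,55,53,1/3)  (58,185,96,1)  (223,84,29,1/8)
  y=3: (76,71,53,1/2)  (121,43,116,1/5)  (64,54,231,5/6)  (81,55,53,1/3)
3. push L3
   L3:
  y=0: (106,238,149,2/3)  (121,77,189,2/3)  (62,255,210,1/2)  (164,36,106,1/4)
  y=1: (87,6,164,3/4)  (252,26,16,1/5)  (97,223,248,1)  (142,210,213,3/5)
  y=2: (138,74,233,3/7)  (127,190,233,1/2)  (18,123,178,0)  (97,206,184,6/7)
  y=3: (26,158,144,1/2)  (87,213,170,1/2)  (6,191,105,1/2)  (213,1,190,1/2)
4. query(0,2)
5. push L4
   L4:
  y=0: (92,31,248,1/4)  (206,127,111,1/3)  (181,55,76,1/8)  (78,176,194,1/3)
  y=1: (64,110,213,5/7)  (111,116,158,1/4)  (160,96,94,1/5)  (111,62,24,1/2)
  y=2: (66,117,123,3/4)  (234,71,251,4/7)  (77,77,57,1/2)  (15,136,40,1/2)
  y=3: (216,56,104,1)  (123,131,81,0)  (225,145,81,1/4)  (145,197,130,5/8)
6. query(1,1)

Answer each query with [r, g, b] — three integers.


query (0,2) [L1,L2,L3] — begin 0,0,0
after L1 α=1/2: [18, 129/2, 135/2]
after L2 α=1/2: [30, 451/4, 215/4]
after L3 α=3/7: [534/7, 673/7, 914/7]
→ [76, 96, 131]

(1,1) stack=L1,L2,L3,L4; from [0,0,0]:
L1 α=1/4: [209/4, 85/4, 79/4]
L2 α=5/8: [1767/32, 3775/32, 3697/32]
L3 α=1/5: [3783/40, 3983/40, 765/8]
L4 α=1/4: [15789/160, 16589/160, 3559/32]
rounded: [99, 104, 111]


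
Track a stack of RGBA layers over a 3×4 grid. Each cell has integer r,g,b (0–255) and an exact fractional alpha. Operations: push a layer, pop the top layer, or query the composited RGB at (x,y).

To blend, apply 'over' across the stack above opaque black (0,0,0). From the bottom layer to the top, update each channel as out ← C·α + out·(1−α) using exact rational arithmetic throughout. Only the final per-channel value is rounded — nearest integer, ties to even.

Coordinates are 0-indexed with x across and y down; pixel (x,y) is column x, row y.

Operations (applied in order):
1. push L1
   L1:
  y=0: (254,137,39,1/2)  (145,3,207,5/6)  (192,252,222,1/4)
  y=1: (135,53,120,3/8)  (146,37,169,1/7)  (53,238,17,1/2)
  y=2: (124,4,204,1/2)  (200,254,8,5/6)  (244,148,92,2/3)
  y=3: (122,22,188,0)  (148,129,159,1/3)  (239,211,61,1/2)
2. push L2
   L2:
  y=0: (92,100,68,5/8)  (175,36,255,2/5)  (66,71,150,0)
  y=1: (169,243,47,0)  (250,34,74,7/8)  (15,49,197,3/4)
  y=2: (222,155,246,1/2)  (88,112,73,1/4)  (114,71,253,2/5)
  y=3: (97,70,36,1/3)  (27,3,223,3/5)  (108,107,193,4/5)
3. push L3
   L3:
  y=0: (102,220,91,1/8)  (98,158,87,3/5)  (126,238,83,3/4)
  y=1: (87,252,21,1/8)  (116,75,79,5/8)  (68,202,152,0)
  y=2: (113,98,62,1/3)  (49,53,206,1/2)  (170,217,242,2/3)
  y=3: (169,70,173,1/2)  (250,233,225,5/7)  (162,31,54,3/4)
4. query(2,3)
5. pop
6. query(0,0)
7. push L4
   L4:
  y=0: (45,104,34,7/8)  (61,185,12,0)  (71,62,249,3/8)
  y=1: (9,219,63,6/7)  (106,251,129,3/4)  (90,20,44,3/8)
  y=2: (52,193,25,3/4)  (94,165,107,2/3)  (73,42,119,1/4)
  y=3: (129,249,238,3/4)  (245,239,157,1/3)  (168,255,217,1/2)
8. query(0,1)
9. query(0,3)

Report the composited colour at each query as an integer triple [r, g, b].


(2,3) stack=L1,L2,L3; from [0,0,0]:
+L1 (α=1/2) → [239/2, 211/2, 61/2]
+L2 (α=4/5) → [1103/10, 1067/10, 321/2]
+L3 (α=3/4) → [5963/40, 1997/40, 645/8]
rounded: [149, 50, 81]

(0,0) stack=L1,L2; from [0,0,0]:
after L1 α=1/2: [127, 137/2, 39/2]
after L2 α=5/8: [841/8, 1411/16, 797/16]
= [105, 88, 50]

at x=0,y=1 over L1,L2,L4:
after L1 α=3/8: [405/8, 159/8, 45]
after L2 α=0: [405/8, 159/8, 45]
after L4 α=6/7: [837/56, 10671/56, 423/7]
= [15, 191, 60]

at x=0,y=3 over L1,L2,L4:
L1 α=0: [0, 0, 0]
L2 α=1/3: [97/3, 70/3, 12]
L4 α=3/4: [629/6, 2311/12, 363/2]
= [105, 193, 182]


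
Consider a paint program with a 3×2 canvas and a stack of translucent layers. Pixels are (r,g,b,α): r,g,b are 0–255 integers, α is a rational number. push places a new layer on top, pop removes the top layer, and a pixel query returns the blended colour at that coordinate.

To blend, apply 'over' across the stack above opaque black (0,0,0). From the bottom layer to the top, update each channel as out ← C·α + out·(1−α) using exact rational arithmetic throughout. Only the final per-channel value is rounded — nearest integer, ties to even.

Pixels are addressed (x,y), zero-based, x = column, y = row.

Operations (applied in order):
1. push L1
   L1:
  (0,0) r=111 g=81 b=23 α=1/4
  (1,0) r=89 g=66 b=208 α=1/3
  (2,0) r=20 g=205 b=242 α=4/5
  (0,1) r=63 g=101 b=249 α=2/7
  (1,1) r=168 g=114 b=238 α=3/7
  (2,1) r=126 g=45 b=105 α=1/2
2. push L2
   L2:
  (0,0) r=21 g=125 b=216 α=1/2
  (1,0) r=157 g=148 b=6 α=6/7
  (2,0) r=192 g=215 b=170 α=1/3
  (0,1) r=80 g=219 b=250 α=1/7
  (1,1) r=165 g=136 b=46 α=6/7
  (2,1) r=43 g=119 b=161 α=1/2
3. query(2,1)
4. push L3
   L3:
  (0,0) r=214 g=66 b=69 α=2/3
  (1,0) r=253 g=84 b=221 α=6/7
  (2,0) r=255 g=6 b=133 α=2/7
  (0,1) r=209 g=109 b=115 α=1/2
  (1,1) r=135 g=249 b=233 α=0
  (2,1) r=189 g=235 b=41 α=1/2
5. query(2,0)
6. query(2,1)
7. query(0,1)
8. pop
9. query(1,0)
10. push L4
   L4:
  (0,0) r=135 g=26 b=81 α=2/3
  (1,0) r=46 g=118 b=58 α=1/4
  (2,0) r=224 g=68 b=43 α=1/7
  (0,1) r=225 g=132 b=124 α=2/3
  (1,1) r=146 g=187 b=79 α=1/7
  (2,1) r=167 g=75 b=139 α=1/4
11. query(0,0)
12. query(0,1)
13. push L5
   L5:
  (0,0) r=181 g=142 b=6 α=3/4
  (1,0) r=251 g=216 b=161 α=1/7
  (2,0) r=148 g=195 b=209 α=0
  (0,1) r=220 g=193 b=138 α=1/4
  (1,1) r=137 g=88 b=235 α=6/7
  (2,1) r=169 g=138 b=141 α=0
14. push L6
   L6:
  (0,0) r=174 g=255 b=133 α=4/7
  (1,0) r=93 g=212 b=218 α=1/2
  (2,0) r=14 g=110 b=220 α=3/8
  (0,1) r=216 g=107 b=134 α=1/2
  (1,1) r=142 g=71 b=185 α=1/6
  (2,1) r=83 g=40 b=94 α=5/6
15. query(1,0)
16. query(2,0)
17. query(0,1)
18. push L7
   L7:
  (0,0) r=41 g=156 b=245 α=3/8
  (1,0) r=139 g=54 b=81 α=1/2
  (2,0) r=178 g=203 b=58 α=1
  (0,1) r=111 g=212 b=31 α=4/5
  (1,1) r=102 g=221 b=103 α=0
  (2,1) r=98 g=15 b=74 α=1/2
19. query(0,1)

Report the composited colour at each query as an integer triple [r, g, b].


query (2,1) [L1,L2] — begin 0,0,0
+L1 (α=1/2) → [63, 45/2, 105/2]
+L2 (α=1/2) → [53, 283/4, 427/4]
→ [53, 71, 107]

(2,0) stack=L1,L2,L3; from [0,0,0]:
+L1 (α=4/5) → [16, 164, 968/5]
+L2 (α=1/3) → [224/3, 181, 2786/15]
+L3 (α=2/7) → [2650/21, 131, 512/3]
= [126, 131, 171]

at x=2,y=1 over L1,L2,L3:
+L1 (α=1/2) → [63, 45/2, 105/2]
+L2 (α=1/2) → [53, 283/4, 427/4]
+L3 (α=1/2) → [121, 1223/8, 591/8]
= [121, 153, 74]

at x=0,y=1 over L1,L2,L3:
+L1 (α=2/7) → [18, 202/7, 498/7]
+L2 (α=1/7) → [188/7, 2745/49, 4738/49]
+L3 (α=1/2) → [1651/14, 4043/49, 10373/98]
→ [118, 83, 106]

query (1,0) [L1,L2] — begin 0,0,0
+L1 (α=1/3) → [89/3, 22, 208/3]
+L2 (α=6/7) → [2915/21, 130, 316/21]
= [139, 130, 15]

at x=0,y=0 over L1,L2,L4:
L1 α=1/4: [111/4, 81/4, 23/4]
L2 α=1/2: [195/8, 581/8, 887/8]
L4 α=2/3: [785/8, 997/24, 2183/24]
→ [98, 42, 91]

(0,1) stack=L1,L2,L4; from [0,0,0]:
L1 α=2/7: [18, 202/7, 498/7]
L2 α=1/7: [188/7, 2745/49, 4738/49]
L4 α=2/3: [3338/21, 5227/49, 5630/49]
rounded: [159, 107, 115]

query (1,0) [L1,L2,L4,L5,L6] — begin 0,0,0
L1 α=1/3: [89/3, 22, 208/3]
L2 α=6/7: [2915/21, 130, 316/21]
L4 α=1/4: [3237/28, 127, 361/14]
L5 α=1/7: [13225/98, 978/7, 2210/49]
L6 α=1/2: [22339/196, 1231/7, 6446/49]
→ [114, 176, 132]

at x=2,y=0 over L1,L2,L4,L5,L6:
+L1 (α=4/5) → [16, 164, 968/5]
+L2 (α=1/3) → [224/3, 181, 2786/15]
+L4 (α=1/7) → [96, 1154/7, 5787/35]
+L5 (α=0) → [96, 1154/7, 5787/35]
+L6 (α=3/8) → [261/4, 1010/7, 10407/56]
= [65, 144, 186]

at x=0,y=1 over L1,L2,L4,L5,L6:
after L1 α=2/7: [18, 202/7, 498/7]
after L2 α=1/7: [188/7, 2745/49, 4738/49]
after L4 α=2/3: [3338/21, 5227/49, 5630/49]
after L5 α=1/4: [2439/14, 12569/98, 5913/49]
after L6 α=1/2: [5463/28, 23055/196, 12479/98]
→ [195, 118, 127]

query (0,1) [L1,L2,L4,L5,L6,L7] — begin 0,0,0
after L1 α=2/7: [18, 202/7, 498/7]
after L2 α=1/7: [188/7, 2745/49, 4738/49]
after L4 α=2/3: [3338/21, 5227/49, 5630/49]
after L5 α=1/4: [2439/14, 12569/98, 5913/49]
after L6 α=1/2: [5463/28, 23055/196, 12479/98]
after L7 α=4/5: [3579/28, 189263/980, 24631/490]
rounded: [128, 193, 50]


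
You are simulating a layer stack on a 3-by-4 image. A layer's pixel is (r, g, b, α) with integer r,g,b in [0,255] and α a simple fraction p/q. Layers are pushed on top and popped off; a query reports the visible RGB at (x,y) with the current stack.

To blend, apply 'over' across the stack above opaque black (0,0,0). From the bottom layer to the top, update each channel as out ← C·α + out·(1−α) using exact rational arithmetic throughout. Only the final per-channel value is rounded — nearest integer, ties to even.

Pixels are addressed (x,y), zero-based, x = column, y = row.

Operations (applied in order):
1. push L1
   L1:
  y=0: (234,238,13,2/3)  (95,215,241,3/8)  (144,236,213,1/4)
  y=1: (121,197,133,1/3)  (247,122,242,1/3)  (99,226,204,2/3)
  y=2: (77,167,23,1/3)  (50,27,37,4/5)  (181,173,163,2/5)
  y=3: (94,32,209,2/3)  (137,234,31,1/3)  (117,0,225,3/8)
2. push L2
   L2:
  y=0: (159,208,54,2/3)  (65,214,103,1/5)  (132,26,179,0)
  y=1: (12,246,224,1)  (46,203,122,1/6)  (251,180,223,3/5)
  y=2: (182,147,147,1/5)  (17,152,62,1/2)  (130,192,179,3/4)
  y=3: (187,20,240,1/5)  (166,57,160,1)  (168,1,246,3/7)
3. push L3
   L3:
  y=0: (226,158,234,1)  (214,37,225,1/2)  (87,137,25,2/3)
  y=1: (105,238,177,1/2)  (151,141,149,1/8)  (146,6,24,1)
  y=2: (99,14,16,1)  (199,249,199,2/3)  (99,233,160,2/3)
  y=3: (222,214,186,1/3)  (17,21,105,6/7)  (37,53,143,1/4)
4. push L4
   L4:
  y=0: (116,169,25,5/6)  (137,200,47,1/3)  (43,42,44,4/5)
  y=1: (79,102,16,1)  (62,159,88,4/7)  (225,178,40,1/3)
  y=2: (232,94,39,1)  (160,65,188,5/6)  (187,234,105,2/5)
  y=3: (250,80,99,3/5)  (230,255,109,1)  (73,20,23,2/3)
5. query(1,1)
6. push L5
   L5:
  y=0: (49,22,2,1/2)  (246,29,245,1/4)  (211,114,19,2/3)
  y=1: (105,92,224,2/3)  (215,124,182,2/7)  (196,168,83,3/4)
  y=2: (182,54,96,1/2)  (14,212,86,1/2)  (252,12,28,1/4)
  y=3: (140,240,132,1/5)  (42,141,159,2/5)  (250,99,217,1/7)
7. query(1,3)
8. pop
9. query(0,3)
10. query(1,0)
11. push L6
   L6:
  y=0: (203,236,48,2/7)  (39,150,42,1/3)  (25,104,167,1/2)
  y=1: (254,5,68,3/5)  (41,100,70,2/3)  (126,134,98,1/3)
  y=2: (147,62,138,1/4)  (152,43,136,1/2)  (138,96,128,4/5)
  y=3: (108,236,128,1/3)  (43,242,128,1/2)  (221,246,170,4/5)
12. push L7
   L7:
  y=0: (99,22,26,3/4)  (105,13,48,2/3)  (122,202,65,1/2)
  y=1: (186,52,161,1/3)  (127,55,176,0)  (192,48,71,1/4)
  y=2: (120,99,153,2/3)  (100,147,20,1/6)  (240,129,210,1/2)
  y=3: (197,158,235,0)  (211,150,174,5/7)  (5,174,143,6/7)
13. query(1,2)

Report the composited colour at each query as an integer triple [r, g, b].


at x=1,y=1 over L1,L2,L3,L4:
+L1 (α=1/3) → [247/3, 122/3, 242/3]
+L2 (α=1/6) → [1373/18, 1219/18, 788/9]
+L3 (α=1/8) → [12329/144, 11071/144, 6857/72]
+L4 (α=4/7) → [24233/336, 41599/336, 15305/168]
= [72, 124, 91]

query (1,3) [L1,L2,L3,L4,L5] — begin 0,0,0
after L1 α=1/3: [137/3, 78, 31/3]
after L2 α=1: [166, 57, 160]
after L3 α=6/7: [268/7, 183/7, 790/7]
after L4 α=1: [230, 255, 109]
after L5 α=2/5: [774/5, 1047/5, 129]
→ [155, 209, 129]

(0,3) stack=L1,L2,L3,L4; from [0,0,0]:
+L1 (α=2/3) → [188/3, 64/3, 418/3]
+L2 (α=1/5) → [1313/15, 316/15, 2392/15]
+L3 (α=1/3) → [5956/45, 3842/45, 7574/45]
+L4 (α=3/5) → [45662/225, 18484/225, 28513/225]
rounded: [203, 82, 127]

at x=1,y=0 over L1,L2,L3,L4:
after L1 α=3/8: [285/8, 645/8, 723/8]
after L2 α=1/5: [83/2, 1073/10, 929/10]
after L3 α=1/2: [511/4, 1443/20, 3179/20]
after L4 α=1/3: [785/6, 3443/30, 3649/30]
rounded: [131, 115, 122]

at x=1,y=2 over L1,L2,L3,L4,L6,L7:
after L1 α=4/5: [40, 108/5, 148/5]
after L2 α=1/2: [57/2, 434/5, 229/5]
after L3 α=2/3: [853/6, 2924/15, 2219/15]
after L4 α=5/6: [5653/36, 7799/90, 16319/90]
after L6 α=1/2: [11125/72, 11669/180, 28559/180]
after L7 α=1/6: [62825/432, 16961/216, 29279/216]
→ [145, 79, 136]


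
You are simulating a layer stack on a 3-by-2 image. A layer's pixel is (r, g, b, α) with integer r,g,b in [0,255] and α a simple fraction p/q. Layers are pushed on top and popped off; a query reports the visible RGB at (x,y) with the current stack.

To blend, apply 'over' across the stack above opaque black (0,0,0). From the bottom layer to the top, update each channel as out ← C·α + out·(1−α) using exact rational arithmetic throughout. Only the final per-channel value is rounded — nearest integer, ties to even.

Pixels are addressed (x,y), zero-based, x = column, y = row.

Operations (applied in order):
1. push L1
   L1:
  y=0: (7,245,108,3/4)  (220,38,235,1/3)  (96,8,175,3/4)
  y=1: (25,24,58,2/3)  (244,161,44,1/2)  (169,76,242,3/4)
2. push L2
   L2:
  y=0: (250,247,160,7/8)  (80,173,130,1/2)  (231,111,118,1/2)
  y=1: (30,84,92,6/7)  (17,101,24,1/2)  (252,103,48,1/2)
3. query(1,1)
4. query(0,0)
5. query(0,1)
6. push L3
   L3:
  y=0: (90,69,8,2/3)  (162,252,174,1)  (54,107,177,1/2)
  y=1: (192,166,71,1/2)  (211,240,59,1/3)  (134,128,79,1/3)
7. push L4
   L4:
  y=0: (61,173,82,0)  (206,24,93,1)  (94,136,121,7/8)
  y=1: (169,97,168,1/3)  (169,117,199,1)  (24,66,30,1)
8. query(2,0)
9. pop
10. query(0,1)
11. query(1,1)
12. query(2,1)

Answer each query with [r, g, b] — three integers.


(1,1) stack=L1,L2; from [0,0,0]:
after L1 α=1/2: [122, 161/2, 22]
after L2 α=1/2: [139/2, 363/4, 23]
= [70, 91, 23]

at x=0,y=0 over L1,L2:
+L1 (α=3/4) → [21/4, 735/4, 81]
+L2 (α=7/8) → [7021/32, 7651/32, 1201/8]
rounded: [219, 239, 150]

(0,1) stack=L1,L2; from [0,0,0]:
L1 α=2/3: [50/3, 16, 116/3]
L2 α=6/7: [590/21, 520/7, 1772/21]
rounded: [28, 74, 84]

(2,0) stack=L1,L2,L3,L4; from [0,0,0]:
after L1 α=3/4: [72, 6, 525/4]
after L2 α=1/2: [303/2, 117/2, 997/8]
after L3 α=1/2: [411/4, 331/4, 2413/16]
after L4 α=7/8: [3043/32, 4139/32, 15965/128]
rounded: [95, 129, 125]

(0,1) stack=L1,L2,L3; from [0,0,0]:
L1 α=2/3: [50/3, 16, 116/3]
L2 α=6/7: [590/21, 520/7, 1772/21]
L3 α=1/2: [2311/21, 841/7, 3263/42]
→ [110, 120, 78]

query (1,1) [L1,L2,L3] — begin 0,0,0
after L1 α=1/2: [122, 161/2, 22]
after L2 α=1/2: [139/2, 363/4, 23]
after L3 α=1/3: [350/3, 281/2, 35]
= [117, 140, 35]

query (2,1) [L1,L2,L3] — begin 0,0,0
+L1 (α=3/4) → [507/4, 57, 363/2]
+L2 (α=1/2) → [1515/8, 80, 459/4]
+L3 (α=1/3) → [2051/12, 96, 617/6]
rounded: [171, 96, 103]


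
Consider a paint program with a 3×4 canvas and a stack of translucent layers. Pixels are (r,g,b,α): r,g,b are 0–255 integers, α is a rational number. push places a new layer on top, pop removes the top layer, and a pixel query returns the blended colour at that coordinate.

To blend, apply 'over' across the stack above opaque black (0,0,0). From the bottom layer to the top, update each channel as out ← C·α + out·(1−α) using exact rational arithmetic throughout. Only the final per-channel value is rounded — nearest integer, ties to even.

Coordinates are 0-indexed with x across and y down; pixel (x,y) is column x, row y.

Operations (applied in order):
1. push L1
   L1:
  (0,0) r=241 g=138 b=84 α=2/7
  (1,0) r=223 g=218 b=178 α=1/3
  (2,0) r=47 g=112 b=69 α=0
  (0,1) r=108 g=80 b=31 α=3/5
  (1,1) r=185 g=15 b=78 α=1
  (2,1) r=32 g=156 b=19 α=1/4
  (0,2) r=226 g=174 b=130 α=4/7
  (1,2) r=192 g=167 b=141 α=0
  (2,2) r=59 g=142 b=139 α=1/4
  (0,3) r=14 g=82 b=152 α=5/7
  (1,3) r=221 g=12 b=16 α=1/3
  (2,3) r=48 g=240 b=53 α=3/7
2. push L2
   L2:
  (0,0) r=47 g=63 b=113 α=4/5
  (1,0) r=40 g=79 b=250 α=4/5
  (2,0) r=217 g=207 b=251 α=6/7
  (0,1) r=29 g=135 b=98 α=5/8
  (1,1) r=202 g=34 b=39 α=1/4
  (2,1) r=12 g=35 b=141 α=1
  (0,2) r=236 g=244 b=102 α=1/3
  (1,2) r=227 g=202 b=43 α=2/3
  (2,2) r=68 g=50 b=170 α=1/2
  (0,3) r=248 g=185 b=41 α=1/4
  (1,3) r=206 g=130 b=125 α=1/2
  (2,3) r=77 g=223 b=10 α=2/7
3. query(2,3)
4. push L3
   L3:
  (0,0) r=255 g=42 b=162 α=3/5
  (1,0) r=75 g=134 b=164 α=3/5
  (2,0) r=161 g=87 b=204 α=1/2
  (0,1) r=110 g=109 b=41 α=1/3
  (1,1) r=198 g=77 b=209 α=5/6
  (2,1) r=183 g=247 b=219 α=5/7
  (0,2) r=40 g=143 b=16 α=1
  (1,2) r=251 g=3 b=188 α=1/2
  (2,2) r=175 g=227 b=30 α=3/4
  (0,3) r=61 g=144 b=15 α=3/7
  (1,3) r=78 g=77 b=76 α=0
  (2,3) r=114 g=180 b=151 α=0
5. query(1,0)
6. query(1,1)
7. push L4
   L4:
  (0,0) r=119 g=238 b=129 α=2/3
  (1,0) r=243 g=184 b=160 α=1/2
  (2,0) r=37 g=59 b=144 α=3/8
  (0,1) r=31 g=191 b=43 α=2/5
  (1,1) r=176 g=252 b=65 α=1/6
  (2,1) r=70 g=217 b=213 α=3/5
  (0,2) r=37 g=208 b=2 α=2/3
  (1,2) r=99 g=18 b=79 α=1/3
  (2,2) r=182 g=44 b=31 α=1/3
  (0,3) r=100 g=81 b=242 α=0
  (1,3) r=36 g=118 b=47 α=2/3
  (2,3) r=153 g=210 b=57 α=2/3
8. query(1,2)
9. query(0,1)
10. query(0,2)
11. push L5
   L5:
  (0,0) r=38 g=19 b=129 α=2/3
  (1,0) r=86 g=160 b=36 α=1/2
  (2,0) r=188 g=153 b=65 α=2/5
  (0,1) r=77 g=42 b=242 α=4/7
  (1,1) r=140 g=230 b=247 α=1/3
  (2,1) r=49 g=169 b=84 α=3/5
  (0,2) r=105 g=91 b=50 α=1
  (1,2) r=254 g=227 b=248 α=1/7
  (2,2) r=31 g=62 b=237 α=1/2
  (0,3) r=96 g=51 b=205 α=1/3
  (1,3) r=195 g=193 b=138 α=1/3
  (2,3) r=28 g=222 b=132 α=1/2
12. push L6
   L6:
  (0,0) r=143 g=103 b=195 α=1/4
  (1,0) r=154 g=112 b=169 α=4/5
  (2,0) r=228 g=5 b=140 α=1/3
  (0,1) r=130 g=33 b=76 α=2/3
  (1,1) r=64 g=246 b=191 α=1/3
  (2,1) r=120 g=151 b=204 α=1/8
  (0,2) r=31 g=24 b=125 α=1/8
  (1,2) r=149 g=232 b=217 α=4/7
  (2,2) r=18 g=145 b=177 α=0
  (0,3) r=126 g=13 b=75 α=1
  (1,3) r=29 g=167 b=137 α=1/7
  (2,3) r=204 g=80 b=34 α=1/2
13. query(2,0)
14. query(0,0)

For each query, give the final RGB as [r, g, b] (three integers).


at x=2,y=3 over L1,L2:
+L1 (α=3/7) → [144/7, 720/7, 159/7]
+L2 (α=2/7) → [1798/49, 6722/49, 935/49]
rounded: [37, 137, 19]

query (1,0) [L1,L2,L3] — begin 0,0,0
after L1 α=1/3: [223/3, 218/3, 178/3]
after L2 α=4/5: [703/15, 1166/15, 3178/15]
after L3 α=3/5: [4781/75, 8362/75, 13736/75]
→ [64, 111, 183]

(1,1) stack=L1,L2,L3; from [0,0,0]:
after L1 α=1: [185, 15, 78]
after L2 α=1/4: [757/4, 79/4, 273/4]
after L3 α=5/6: [4717/24, 1619/24, 4453/24]
→ [197, 67, 186]

(1,2) stack=L1,L2,L3,L4; from [0,0,0]:
+L1 (α=0) → [0, 0, 0]
+L2 (α=2/3) → [454/3, 404/3, 86/3]
+L3 (α=1/2) → [1207/6, 413/6, 325/3]
+L4 (α=1/3) → [1504/9, 467/9, 887/9]
→ [167, 52, 99]

query (0,1) [L1,L2,L3,L4] — begin 0,0,0
+L1 (α=3/5) → [324/5, 48, 93/5]
+L2 (α=5/8) → [1697/40, 819/8, 2729/40]
+L3 (α=1/3) → [1299/20, 1255/12, 1183/20]
+L4 (α=2/5) → [5137/100, 2783/20, 5269/100]
→ [51, 139, 53]

(0,2) stack=L1,L2,L3,L4; from [0,0,0]:
L1 α=4/7: [904/7, 696/7, 520/7]
L2 α=1/3: [3460/21, 3100/21, 1754/21]
L3 α=1: [40, 143, 16]
L4 α=2/3: [38, 559/3, 20/3]
= [38, 186, 7]

(2,0) stack=L1,L2,L3,L4,L5,L6; from [0,0,0]:
+L1 (α=0) → [0, 0, 0]
+L2 (α=6/7) → [186, 1242/7, 1506/7]
+L3 (α=1/2) → [347/2, 1851/14, 1467/7]
+L4 (α=3/8) → [1957/16, 11733/112, 10359/56]
+L5 (α=2/5) → [11887/80, 69471/560, 38357/280]
+L6 (α=1/3) → [21007/120, 70871/840, 19319/140]
rounded: [175, 84, 138]

at x=0,y=0 over L1,L2,L3,L4,L5,L6:
+L1 (α=2/7) → [482/7, 276/7, 24]
+L2 (α=4/5) → [1798/35, 408/7, 476/5]
+L3 (α=3/5) → [30371/175, 1698/35, 3382/25]
+L4 (α=2/3) → [24007/175, 18358/105, 9832/75]
+L5 (α=2/3) → [37307/525, 22348/315, 29182/225]
+L6 (α=1/4) → [15583/175, 33163/420, 43807/300]
→ [89, 79, 146]


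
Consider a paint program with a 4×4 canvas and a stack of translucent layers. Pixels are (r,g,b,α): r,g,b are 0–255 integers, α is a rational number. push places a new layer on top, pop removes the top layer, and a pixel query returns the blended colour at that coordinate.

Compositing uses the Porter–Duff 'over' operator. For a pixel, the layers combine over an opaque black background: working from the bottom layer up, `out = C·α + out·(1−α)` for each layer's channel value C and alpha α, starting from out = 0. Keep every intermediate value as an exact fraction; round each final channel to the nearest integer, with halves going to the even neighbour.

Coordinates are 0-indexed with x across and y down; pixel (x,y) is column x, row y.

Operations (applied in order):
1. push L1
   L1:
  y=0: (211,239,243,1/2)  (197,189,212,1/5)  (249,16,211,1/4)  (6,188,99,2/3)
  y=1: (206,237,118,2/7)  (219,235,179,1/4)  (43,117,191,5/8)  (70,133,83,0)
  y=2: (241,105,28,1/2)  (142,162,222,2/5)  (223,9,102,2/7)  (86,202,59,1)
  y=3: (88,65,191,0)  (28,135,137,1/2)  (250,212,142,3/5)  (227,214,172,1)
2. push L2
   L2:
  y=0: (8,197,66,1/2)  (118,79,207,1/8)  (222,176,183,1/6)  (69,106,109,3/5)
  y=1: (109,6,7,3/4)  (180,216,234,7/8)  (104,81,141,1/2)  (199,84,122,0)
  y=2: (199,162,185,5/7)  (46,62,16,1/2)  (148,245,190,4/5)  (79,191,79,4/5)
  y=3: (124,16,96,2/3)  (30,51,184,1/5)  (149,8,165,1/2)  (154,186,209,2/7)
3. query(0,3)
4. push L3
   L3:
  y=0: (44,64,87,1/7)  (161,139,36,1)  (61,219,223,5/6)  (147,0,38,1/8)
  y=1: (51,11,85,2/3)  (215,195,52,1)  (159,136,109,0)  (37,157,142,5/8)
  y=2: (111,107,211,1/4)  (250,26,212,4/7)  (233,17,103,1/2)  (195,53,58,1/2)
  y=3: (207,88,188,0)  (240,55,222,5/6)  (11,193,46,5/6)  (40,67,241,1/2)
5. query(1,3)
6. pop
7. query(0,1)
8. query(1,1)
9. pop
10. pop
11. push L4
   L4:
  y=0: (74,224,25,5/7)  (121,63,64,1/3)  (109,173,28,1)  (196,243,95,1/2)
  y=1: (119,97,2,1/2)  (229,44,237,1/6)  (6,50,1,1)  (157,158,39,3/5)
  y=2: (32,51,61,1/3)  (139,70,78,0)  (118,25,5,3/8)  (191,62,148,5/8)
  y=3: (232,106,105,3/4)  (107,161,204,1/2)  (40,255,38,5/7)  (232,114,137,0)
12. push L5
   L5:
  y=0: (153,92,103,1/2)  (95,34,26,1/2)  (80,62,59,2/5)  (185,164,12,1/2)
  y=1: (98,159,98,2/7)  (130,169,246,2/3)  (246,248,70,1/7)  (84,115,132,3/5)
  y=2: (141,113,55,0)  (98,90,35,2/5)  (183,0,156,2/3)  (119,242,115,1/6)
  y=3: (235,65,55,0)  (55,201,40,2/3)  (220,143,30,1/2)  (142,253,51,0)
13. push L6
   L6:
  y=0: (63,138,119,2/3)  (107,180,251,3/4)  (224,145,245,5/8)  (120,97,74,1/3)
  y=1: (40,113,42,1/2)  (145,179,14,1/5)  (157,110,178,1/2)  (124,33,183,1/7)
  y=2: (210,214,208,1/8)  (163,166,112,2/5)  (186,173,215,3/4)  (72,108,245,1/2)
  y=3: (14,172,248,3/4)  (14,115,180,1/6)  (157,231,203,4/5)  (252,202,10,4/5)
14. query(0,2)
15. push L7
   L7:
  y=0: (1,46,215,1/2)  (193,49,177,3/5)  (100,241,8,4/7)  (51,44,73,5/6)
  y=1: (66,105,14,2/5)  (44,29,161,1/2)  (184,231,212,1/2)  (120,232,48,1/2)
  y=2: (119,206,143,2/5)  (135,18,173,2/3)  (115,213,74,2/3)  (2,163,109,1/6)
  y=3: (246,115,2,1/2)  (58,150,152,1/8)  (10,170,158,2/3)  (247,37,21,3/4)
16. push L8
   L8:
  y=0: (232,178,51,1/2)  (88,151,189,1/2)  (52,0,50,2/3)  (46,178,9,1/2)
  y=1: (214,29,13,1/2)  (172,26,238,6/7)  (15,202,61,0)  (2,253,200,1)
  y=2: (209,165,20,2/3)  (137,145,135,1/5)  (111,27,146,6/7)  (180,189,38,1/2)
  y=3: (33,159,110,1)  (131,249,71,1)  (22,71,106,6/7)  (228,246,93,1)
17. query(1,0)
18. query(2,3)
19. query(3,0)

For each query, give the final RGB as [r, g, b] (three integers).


query (0,3) [L1,L2] — begin 0,0,0
after L1 α=0: [0, 0, 0]
after L2 α=2/3: [248/3, 32/3, 64]
→ [83, 11, 64]

(1,3) stack=L1,L2,L3; from [0,0,0]:
+L1 (α=1/2) → [14, 135/2, 137/2]
+L2 (α=1/5) → [86/5, 321/5, 458/5]
+L3 (α=5/6) → [3043/15, 848/15, 3004/15]
= [203, 57, 200]

query (0,1) [L1,L2] — begin 0,0,0
after L1 α=2/7: [412/7, 474/7, 236/7]
after L2 α=3/4: [2701/28, 150/7, 383/28]
rounded: [96, 21, 14]

query (1,1) [L1,L2] — begin 0,0,0
L1 α=1/4: [219/4, 235/4, 179/4]
L2 α=7/8: [5259/32, 6283/32, 6731/32]
rounded: [164, 196, 210]

at x=0,y=2 over L4,L5,L6:
L4 α=1/3: [32/3, 17, 61/3]
L5 α=0: [32/3, 17, 61/3]
L6 α=1/8: [427/12, 333/8, 1051/24]
→ [36, 42, 44]

at x=1,y=0 over L4,L5,L6,L7,L8:
L4 α=1/3: [121/3, 21, 64/3]
L5 α=1/2: [203/3, 55/2, 71/3]
L6 α=3/4: [583/6, 1135/8, 1165/6]
L7 α=3/5: [464/3, 1723/20, 2758/15]
L8 α=1/2: [364/3, 4743/40, 5593/30]
= [121, 119, 186]

at x=2,y=3 over L4,L5,L6,L7,L8:
L4 α=5/7: [200/7, 1275/7, 190/7]
L5 α=1/2: [870/7, 1138/7, 200/7]
L6 α=4/5: [5266/35, 7606/35, 5884/35]
L7 α=2/3: [5966/105, 6502/35, 5648/35]
L8 α=6/7: [19826/735, 21412/245, 27908/245]
rounded: [27, 87, 114]

query (3,0) [L4,L5,L6,L7,L8] — begin 0,0,0
after L4 α=1/2: [98, 243/2, 95/2]
after L5 α=1/2: [283/2, 571/4, 119/4]
after L6 α=1/3: [403/3, 255/2, 89/2]
after L7 α=5/6: [584/9, 695/12, 273/4]
after L8 α=1/2: [499/9, 2831/24, 309/8]
= [55, 118, 39]


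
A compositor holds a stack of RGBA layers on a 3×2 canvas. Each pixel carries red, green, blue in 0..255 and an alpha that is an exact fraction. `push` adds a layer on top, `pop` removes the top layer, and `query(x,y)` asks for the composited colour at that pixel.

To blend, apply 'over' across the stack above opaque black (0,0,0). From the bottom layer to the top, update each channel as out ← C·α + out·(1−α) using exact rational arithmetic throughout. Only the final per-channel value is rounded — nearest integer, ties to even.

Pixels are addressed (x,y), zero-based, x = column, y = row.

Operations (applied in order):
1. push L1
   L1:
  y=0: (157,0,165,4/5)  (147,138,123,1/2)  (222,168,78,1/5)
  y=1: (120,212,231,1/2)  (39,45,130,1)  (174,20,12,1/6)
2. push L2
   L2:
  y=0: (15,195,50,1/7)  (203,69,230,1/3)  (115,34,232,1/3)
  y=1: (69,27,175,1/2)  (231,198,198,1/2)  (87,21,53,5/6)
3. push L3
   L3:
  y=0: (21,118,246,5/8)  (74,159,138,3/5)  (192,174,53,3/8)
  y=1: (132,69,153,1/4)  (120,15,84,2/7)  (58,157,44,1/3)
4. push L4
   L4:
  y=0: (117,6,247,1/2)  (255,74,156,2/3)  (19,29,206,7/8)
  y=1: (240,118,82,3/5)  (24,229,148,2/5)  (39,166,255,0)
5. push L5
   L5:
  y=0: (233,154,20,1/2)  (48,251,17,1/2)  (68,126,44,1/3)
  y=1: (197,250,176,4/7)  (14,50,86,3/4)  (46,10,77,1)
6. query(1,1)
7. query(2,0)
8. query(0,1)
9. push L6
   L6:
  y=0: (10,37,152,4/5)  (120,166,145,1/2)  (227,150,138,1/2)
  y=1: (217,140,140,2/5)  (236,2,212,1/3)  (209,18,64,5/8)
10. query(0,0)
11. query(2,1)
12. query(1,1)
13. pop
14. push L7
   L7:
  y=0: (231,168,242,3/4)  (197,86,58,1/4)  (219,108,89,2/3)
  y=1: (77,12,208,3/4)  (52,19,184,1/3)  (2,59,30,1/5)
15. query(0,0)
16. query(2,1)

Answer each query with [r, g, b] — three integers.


query (1,1) [L1,L2,L3,L4,L5] — begin 0,0,0
after L1 α=1: [39, 45, 130]
after L2 α=1/2: [135, 243/2, 164]
after L3 α=2/7: [915/7, 1275/14, 988/7]
after L4 α=2/5: [3081/35, 10237/70, 5036/35]
after L5 α=3/4: [4551/140, 20737/280, 7033/70]
= [33, 74, 100]

(2,0) stack=L1,L2,L3,L4,L5; from [0,0,0]:
after L1 α=1/5: [222/5, 168/5, 78/5]
after L2 α=1/3: [1019/15, 506/15, 1316/15]
after L3 α=3/8: [2747/24, 259/3, 1793/24]
after L4 α=7/8: [5939/192, 217/6, 36401/192]
after L5 α=1/3: [12467/288, 595/9, 40625/288]
= [43, 66, 141]

query (0,1) [L1,L2,L3,L4,L5] — begin 0,0,0
after L1 α=1/2: [60, 106, 231/2]
after L2 α=1/2: [129/2, 133/2, 581/4]
after L3 α=1/4: [651/8, 537/8, 2355/16]
after L4 α=3/5: [3531/20, 1953/20, 4323/40]
after L5 α=4/7: [26353/140, 25859/140, 41129/280]
→ [188, 185, 147]

at x=0,y=0 over L1,L2,L3,L4,L5,L6:
L1 α=4/5: [628/5, 0, 132]
L2 α=1/7: [549/5, 195/7, 842/7]
L3 α=5/8: [543/10, 4715/56, 1392/7]
L4 α=1/2: [1713/20, 5051/112, 3121/14]
L5 α=1/2: [6373/40, 22299/224, 3401/28]
L6 α=4/5: [7973/200, 55451/1120, 4085/28]
rounded: [40, 50, 146]

at x=2,y=1 over L1,L2,L3,L4,L5,L6:
L1 α=1/6: [29, 10/3, 2]
L2 α=5/6: [232/3, 325/18, 89/2]
L3 α=1/3: [638/9, 1738/27, 133/3]
L4 α=0: [638/9, 1738/27, 133/3]
L5 α=1: [46, 10, 77]
L6 α=5/8: [1183/8, 15, 551/8]
= [148, 15, 69]

(1,1) stack=L1,L2,L3,L4,L5,L6; from [0,0,0]:
after L1 α=1: [39, 45, 130]
after L2 α=1/2: [135, 243/2, 164]
after L3 α=2/7: [915/7, 1275/14, 988/7]
after L4 α=2/5: [3081/35, 10237/70, 5036/35]
after L5 α=3/4: [4551/140, 20737/280, 7033/70]
after L6 α=1/3: [21071/210, 21017/420, 14453/105]
→ [100, 50, 138]

at x=0,y=0 over L1,L2,L3,L4,L5,L7:
L1 α=4/5: [628/5, 0, 132]
L2 α=1/7: [549/5, 195/7, 842/7]
L3 α=5/8: [543/10, 4715/56, 1392/7]
L4 α=1/2: [1713/20, 5051/112, 3121/14]
L5 α=1/2: [6373/40, 22299/224, 3401/28]
L7 α=3/4: [34093/160, 135195/896, 23729/112]
rounded: [213, 151, 212]

(2,1) stack=L1,L2,L3,L4,L5,L7; from [0,0,0]:
+L1 (α=1/6) → [29, 10/3, 2]
+L2 (α=5/6) → [232/3, 325/18, 89/2]
+L3 (α=1/3) → [638/9, 1738/27, 133/3]
+L4 (α=0) → [638/9, 1738/27, 133/3]
+L5 (α=1) → [46, 10, 77]
+L7 (α=1/5) → [186/5, 99/5, 338/5]
→ [37, 20, 68]


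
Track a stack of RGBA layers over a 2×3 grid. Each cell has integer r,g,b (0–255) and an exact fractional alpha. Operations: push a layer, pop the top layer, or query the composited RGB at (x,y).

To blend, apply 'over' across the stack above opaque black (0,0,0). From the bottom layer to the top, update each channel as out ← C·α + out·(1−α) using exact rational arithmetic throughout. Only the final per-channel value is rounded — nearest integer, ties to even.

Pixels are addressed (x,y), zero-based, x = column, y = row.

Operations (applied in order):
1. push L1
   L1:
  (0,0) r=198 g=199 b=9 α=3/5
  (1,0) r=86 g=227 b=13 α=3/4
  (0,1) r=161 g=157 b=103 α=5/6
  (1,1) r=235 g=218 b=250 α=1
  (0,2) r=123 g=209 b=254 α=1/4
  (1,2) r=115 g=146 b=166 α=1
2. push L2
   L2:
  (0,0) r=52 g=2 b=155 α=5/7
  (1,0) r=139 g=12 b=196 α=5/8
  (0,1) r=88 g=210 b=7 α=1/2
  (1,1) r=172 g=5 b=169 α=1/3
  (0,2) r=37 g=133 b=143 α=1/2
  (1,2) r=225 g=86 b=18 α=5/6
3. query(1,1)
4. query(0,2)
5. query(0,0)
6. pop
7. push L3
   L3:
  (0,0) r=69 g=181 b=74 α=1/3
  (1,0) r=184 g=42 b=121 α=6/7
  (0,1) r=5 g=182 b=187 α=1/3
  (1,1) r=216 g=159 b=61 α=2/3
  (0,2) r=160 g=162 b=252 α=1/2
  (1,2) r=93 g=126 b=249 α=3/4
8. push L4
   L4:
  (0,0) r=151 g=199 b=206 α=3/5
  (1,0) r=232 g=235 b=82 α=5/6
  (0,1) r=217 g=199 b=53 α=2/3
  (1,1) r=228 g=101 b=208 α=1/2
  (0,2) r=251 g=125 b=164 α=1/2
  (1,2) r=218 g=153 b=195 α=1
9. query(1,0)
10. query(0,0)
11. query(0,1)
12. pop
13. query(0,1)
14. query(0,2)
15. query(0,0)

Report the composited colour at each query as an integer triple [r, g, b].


(1,1) stack=L1,L2; from [0,0,0]:
L1 α=1: [235, 218, 250]
L2 α=1/3: [214, 147, 223]
→ [214, 147, 223]

(0,2) stack=L1,L2; from [0,0,0]:
L1 α=1/4: [123/4, 209/4, 127/2]
L2 α=1/2: [271/8, 741/8, 413/4]
→ [34, 93, 103]

query (0,0) [L1,L2] — begin 0,0,0
L1 α=3/5: [594/5, 597/5, 27/5]
L2 α=5/7: [2488/35, 1244/35, 3929/35]
rounded: [71, 36, 112]

at x=1,y=0 over L1,L3,L4:
+L1 (α=3/4) → [129/2, 681/4, 39/4]
+L3 (α=6/7) → [2337/14, 1689/28, 2943/28]
+L4 (α=5/6) → [18577/84, 34589/168, 14423/168]
rounded: [221, 206, 86]

query (0,0) [L1,L3,L4] — begin 0,0,0
after L1 α=3/5: [594/5, 597/5, 27/5]
after L3 α=1/3: [511/5, 2099/15, 424/15]
after L4 α=3/5: [3287/25, 13153/75, 10118/75]
rounded: [131, 175, 135]

query (0,1) [L1,L3,L4] — begin 0,0,0
L1 α=5/6: [805/6, 785/6, 515/6]
L3 α=1/3: [820/9, 1331/9, 1076/9]
L4 α=2/3: [4726/27, 4913/27, 2030/27]
→ [175, 182, 75]

at x=0,y=1 over L1,L3:
+L1 (α=5/6) → [805/6, 785/6, 515/6]
+L3 (α=1/3) → [820/9, 1331/9, 1076/9]
rounded: [91, 148, 120]

at x=0,y=2 over L1,L3:
after L1 α=1/4: [123/4, 209/4, 127/2]
after L3 α=1/2: [763/8, 857/8, 631/4]
rounded: [95, 107, 158]

at x=0,y=0 over L1,L3:
+L1 (α=3/5) → [594/5, 597/5, 27/5]
+L3 (α=1/3) → [511/5, 2099/15, 424/15]
= [102, 140, 28]


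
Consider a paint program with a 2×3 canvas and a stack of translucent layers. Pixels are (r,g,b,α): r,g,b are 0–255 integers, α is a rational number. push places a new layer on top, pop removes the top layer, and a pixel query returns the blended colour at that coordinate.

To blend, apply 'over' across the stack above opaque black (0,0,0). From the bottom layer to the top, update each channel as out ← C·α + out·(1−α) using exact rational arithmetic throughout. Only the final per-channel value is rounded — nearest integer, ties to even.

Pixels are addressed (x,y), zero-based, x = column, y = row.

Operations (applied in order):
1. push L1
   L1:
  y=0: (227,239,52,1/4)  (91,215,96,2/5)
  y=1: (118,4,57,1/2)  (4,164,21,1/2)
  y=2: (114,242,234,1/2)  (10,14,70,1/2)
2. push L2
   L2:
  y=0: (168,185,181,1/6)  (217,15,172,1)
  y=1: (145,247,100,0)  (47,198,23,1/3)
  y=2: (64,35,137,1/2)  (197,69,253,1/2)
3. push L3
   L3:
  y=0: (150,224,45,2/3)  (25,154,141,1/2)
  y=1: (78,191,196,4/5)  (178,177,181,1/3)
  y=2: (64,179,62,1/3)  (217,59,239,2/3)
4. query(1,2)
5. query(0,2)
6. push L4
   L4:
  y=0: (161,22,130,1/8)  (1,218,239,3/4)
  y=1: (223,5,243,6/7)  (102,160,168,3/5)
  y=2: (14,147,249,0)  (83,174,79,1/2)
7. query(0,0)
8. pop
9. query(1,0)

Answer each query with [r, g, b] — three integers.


at x=1,y=2 over L1,L2,L3:
+L1 (α=1/2) → [5, 7, 35]
+L2 (α=1/2) → [101, 38, 144]
+L3 (α=2/3) → [535/3, 52, 622/3]
rounded: [178, 52, 207]

query (0,2) [L1,L2,L3] — begin 0,0,0
+L1 (α=1/2) → [57, 121, 117]
+L2 (α=1/2) → [121/2, 78, 127]
+L3 (α=1/3) → [185/3, 335/3, 316/3]
rounded: [62, 112, 105]

at x=0,y=0 over L1,L2,L3,L4:
L1 α=1/4: [227/4, 239/4, 13]
L2 α=1/6: [1807/24, 645/8, 41]
L3 α=2/3: [9007/72, 4229/24, 131/3]
L4 α=1/8: [74641/576, 30131/192, 1307/24]
→ [130, 157, 54]

query (1,0) [L1,L2,L3] — begin 0,0,0
L1 α=2/5: [182/5, 86, 192/5]
L2 α=1: [217, 15, 172]
L3 α=1/2: [121, 169/2, 313/2]
= [121, 84, 156]


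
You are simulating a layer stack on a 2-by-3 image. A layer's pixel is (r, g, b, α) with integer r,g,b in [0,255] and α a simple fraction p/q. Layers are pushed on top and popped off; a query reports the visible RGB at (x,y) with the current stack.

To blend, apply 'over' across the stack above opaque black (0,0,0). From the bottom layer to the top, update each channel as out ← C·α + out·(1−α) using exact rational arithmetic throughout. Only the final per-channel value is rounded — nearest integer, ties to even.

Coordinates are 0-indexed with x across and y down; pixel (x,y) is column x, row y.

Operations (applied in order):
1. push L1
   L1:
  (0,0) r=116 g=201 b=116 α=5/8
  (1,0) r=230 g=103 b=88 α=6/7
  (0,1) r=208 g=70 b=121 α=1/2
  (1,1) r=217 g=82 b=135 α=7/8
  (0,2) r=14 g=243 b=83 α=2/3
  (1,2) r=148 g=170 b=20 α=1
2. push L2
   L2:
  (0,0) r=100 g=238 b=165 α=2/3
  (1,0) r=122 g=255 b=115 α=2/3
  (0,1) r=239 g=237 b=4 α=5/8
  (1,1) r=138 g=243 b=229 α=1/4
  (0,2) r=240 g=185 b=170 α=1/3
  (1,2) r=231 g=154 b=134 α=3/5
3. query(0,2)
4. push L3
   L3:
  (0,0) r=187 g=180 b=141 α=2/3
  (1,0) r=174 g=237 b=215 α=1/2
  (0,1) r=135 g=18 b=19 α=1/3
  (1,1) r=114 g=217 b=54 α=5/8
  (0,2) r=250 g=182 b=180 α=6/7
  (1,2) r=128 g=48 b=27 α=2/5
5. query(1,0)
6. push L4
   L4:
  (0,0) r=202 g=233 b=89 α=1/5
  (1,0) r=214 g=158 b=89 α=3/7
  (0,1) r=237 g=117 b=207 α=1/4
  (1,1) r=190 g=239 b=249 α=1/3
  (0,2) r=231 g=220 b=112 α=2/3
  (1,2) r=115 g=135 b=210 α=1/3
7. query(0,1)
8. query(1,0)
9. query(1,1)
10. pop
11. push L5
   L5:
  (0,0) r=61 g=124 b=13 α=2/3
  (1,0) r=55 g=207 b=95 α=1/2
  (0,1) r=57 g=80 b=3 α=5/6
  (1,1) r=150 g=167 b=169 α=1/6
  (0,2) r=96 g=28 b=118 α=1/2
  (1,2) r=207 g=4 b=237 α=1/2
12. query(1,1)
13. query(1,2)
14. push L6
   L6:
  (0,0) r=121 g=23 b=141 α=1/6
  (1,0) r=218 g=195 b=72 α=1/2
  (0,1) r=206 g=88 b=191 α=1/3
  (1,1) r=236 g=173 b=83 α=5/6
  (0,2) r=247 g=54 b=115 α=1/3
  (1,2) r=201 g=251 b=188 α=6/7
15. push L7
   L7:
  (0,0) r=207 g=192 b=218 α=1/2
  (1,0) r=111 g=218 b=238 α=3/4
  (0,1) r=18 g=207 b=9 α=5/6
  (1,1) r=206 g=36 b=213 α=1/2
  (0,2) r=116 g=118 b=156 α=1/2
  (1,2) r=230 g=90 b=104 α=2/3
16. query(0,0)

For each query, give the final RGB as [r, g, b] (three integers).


(0,2) stack=L1,L2; from [0,0,0]:
L1 α=2/3: [28/3, 162, 166/3]
L2 α=1/3: [776/9, 509/3, 842/9]
→ [86, 170, 94]

query (1,0) [L1,L2,L3] — begin 0,0,0
+L1 (α=6/7) → [1380/7, 618/7, 528/7]
+L2 (α=2/3) → [3088/21, 1396/7, 2138/21]
+L3 (α=1/2) → [3371/21, 3055/14, 6653/42]
→ [161, 218, 158]

(0,1) stack=L1,L2,L3,L4; from [0,0,0]:
after L1 α=1/2: [104, 35, 121/2]
after L2 α=5/8: [1507/8, 645/4, 403/16]
after L3 α=1/3: [2047/12, 227/2, 185/8]
after L4 α=1/4: [2995/16, 915/8, 2211/32]
= [187, 114, 69]

(1,0) stack=L1,L2,L3,L4; from [0,0,0]:
after L1 α=6/7: [1380/7, 618/7, 528/7]
after L2 α=2/3: [3088/21, 1396/7, 2138/21]
after L3 α=1/2: [3371/21, 3055/14, 6653/42]
after L4 α=3/7: [26966/147, 9428/49, 18913/147]
rounded: [183, 192, 129]

at x=1,y=1 over L1,L2,L3,L4:
L1 α=7/8: [1519/8, 287/4, 945/8]
L2 α=1/4: [5661/32, 1833/16, 4667/32]
L3 α=5/8: [35223/256, 22859/128, 22641/256]
L4 α=1/3: [59543/384, 38155/192, 18171/128]
= [155, 199, 142]

query (1,1) [L1,L2,L3,L5] — begin 0,0,0
after L1 α=7/8: [1519/8, 287/4, 945/8]
after L2 α=1/4: [5661/32, 1833/16, 4667/32]
after L3 α=5/8: [35223/256, 22859/128, 22641/256]
after L5 α=1/6: [71505/512, 135671/768, 156469/1536]
→ [140, 177, 102]

query (1,2) [L1,L2,L3,L5] — begin 0,0,0
after L1 α=1: [148, 170, 20]
after L2 α=3/5: [989/5, 802/5, 442/5]
after L3 α=2/5: [4247/25, 2886/25, 1596/25]
after L5 α=1/2: [4711/25, 1493/25, 7521/50]
rounded: [188, 60, 150]

query (0,0) [L1,L2,L3,L5,L6,L7] — begin 0,0,0
after L1 α=5/8: [145/2, 1005/8, 145/2]
after L2 α=2/3: [545/6, 4813/24, 805/6]
after L3 α=2/3: [2789/18, 13453/72, 2497/18]
after L5 α=2/3: [4985/54, 31309/216, 2965/54]
after L6 α=1/6: [31459/324, 161513/1296, 22439/324]
after L7 α=1/2: [98527/648, 410345/2592, 93071/648]
= [152, 158, 144]
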